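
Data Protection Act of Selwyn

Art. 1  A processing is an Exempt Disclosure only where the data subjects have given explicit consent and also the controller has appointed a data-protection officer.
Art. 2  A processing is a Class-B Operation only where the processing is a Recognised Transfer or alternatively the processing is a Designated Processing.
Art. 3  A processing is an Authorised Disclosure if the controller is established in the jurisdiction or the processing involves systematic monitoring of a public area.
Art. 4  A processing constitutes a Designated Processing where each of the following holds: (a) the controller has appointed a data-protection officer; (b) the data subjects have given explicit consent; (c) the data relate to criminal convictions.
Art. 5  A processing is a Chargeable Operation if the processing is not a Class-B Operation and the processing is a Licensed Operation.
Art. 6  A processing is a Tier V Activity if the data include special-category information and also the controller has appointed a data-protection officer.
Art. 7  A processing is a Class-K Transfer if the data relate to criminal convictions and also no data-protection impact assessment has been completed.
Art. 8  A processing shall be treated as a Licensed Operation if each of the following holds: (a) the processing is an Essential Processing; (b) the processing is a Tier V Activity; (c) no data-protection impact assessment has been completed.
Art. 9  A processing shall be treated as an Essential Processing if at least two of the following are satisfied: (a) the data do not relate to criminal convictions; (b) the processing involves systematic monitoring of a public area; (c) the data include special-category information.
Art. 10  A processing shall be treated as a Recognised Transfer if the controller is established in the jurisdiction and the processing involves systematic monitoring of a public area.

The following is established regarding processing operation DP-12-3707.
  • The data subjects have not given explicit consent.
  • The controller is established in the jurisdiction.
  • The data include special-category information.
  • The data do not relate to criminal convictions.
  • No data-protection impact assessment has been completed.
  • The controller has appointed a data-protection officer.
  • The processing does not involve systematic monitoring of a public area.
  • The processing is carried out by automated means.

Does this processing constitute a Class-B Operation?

article 10 — Recognised Transfer: [the controller is established in the jurisdiction? yes] AND [the processing involves systematic monitoring of a public area? no] → not satisfied.
article 4 — Designated Processing: [the controller has appointed a data-protection officer? yes] AND [the data subjects have given explicit consent? no] AND [the data relate to criminal convictions? no] → not satisfied.
article 2 — Class-B Operation: [Recognised Transfer (article 10)? no] OR [Designated Processing (article 4)? no] → not satisfied.

No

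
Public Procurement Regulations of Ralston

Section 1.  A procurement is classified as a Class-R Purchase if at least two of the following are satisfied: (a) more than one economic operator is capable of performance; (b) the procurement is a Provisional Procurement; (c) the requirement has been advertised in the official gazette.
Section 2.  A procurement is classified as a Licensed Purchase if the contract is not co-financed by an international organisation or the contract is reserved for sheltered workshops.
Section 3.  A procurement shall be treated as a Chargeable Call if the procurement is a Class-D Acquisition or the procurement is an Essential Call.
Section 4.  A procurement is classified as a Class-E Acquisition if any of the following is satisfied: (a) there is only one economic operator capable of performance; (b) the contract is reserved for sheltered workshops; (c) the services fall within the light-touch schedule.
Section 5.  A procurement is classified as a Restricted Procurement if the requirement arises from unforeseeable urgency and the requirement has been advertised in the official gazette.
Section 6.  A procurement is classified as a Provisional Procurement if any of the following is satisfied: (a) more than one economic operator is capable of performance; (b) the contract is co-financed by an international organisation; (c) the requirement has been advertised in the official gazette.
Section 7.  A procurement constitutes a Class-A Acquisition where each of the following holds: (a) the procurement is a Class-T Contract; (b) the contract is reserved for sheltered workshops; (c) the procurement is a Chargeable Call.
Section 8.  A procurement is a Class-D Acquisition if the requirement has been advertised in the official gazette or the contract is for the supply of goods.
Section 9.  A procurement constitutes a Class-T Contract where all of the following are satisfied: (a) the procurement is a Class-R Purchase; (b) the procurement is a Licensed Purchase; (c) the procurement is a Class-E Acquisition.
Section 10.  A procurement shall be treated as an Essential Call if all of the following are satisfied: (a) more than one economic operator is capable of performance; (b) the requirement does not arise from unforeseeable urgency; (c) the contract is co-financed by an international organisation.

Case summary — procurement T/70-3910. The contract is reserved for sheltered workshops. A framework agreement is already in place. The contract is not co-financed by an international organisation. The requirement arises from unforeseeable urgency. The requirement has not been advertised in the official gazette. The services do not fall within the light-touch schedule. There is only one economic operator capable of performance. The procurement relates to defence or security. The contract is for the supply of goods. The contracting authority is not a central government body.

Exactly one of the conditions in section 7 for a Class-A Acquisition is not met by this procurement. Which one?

section 6 — Provisional Procurement: [more than one economic operator is capable of performance? no] OR [the contract is co-financed by an international organisation? no] OR [the requirement has been advertised in the official gazette? no] → not satisfied.
section 1 — Class-R Purchase: more than one economic operator is capable of performance? no; Provisional Procurement (section 6)? no; the requirement has been advertised in the official gazette? no — 0 of 3 hold (need ≥2) → not satisfied.
section 2 — Licensed Purchase: [the contract is not co-financed by an international organisation? yes] OR [the contract is reserved for sheltered workshops? yes] → satisfied.
section 4 — Class-E Acquisition: [there is only one economic operator capable of performance? yes] OR [the contract is reserved for sheltered workshops? yes] OR [the services fall within the light-touch schedule? no] → satisfied.
section 9 — Class-T Contract: [Class-R Purchase (section 1)? no] AND [Licensed Purchase (section 2)? yes] AND [Class-E Acquisition (section 4)? yes] → not satisfied.
section 8 — Class-D Acquisition: [the requirement has been advertised in the official gazette? no] OR [the contract is for the supply of goods? yes] → satisfied.
section 10 — Essential Call: [more than one economic operator is capable of performance? no] AND [the requirement does not arise from unforeseeable urgency? no] AND [the contract is co-financed by an international organisation? no] → not satisfied.
section 3 — Chargeable Call: [Class-D Acquisition (section 8)? yes] OR [Essential Call (section 10)? no] → satisfied.
section 7 — Class-A Acquisition: [Class-T Contract (section 9)? no] AND [the contract is reserved for sheltered workshops? yes] AND [Chargeable Call (section 3)? yes] → not satisfied.

Class-T Contract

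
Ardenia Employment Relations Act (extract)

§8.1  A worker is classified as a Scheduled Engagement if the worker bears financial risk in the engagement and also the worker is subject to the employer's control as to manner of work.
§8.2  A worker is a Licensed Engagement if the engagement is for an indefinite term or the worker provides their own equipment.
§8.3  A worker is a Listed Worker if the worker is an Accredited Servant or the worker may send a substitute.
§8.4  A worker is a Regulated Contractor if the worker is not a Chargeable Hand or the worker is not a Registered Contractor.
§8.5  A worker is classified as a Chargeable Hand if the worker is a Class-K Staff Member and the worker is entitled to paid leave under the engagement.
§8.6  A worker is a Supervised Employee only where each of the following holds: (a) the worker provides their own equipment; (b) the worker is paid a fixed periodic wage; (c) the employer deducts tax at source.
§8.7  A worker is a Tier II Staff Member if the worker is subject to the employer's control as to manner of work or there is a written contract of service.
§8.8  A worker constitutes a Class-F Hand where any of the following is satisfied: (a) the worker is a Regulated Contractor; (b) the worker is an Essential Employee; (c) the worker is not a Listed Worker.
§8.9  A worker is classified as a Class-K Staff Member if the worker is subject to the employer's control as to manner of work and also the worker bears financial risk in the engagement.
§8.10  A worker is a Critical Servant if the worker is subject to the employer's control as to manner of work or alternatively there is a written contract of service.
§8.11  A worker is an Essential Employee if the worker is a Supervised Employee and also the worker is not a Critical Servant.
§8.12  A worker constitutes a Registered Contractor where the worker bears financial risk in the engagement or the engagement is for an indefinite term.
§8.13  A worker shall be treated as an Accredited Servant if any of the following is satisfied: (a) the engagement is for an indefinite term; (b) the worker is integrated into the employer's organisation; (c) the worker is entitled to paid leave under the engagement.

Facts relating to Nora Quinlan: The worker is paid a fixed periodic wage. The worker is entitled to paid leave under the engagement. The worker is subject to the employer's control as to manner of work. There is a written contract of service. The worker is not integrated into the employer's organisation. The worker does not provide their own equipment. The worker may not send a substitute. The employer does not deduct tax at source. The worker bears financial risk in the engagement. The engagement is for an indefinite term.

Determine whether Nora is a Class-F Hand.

No

§8.9 — Class-K Staff Member: [the worker is subject to the employer's control as to manner of work? yes] AND [the worker bears financial risk in the engagement? yes] → satisfied.
§8.5 — Chargeable Hand: [Class-K Staff Member (§8.9)? yes] AND [the worker is entitled to paid leave under the engagement? yes] → satisfied.
§8.12 — Registered Contractor: [the worker bears financial risk in the engagement? yes] OR [the engagement is for an indefinite term? yes] → satisfied.
§8.4 — Regulated Contractor: [not a Chargeable Hand (§8.5)? no] OR [not a Registered Contractor (§8.12)? no] → not satisfied.
§8.6 — Supervised Employee: [the worker provides their own equipment? no] AND [the worker is paid a fixed periodic wage? yes] AND [the employer deducts tax at source? no] → not satisfied.
§8.10 — Critical Servant: [the worker is subject to the employer's control as to manner of work? yes] OR [there is a written contract of service? yes] → satisfied.
§8.11 — Essential Employee: [Supervised Employee (§8.6)? no] AND [not a Critical Servant (§8.10)? no] → not satisfied.
§8.13 — Accredited Servant: [the engagement is for an indefinite term? yes] OR [the worker is integrated into the employer's organisation? no] OR [the worker is entitled to paid leave under the engagement? yes] → satisfied.
§8.3 — Listed Worker: [Accredited Servant (§8.13)? yes] OR [the worker may send a substitute? no] → satisfied.
§8.8 — Class-F Hand: [Regulated Contractor (§8.4)? no] OR [Essential Employee (§8.11)? no] OR [not a Listed Worker (§8.3)? no] → not satisfied.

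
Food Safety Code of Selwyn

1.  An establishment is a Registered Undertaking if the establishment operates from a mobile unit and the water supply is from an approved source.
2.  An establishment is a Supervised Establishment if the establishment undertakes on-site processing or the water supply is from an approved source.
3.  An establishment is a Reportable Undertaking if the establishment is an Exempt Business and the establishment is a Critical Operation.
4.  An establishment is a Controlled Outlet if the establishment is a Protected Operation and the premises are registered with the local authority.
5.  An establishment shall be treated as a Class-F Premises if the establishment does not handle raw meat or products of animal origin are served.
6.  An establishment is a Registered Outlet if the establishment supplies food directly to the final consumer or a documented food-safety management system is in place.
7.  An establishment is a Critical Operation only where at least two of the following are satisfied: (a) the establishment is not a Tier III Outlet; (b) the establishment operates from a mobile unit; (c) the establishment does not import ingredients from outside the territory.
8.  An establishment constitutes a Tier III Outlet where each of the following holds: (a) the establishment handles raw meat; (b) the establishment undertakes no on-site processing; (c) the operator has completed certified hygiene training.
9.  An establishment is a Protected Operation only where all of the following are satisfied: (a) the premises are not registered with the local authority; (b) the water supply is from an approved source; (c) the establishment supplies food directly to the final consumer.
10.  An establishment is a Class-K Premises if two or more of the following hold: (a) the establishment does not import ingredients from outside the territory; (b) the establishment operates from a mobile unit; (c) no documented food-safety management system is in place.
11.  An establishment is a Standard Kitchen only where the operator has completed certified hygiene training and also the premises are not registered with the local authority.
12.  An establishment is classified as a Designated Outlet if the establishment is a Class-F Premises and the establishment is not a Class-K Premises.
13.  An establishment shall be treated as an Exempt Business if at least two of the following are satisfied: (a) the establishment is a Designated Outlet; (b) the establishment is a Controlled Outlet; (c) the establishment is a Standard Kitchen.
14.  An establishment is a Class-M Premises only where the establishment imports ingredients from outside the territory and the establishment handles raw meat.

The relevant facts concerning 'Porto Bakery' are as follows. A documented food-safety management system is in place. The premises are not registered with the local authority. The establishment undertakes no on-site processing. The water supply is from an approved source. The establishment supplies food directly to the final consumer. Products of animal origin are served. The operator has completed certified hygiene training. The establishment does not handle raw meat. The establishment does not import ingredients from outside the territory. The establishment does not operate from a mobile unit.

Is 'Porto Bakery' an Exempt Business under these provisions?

Under paragraph 5: the establishment does not handle raw meat? yes; or products of animal origin are served? yes. So the establishment is a Class-F Premises.
Under paragraph 10: the establishment does not import ingredients from outside the territory? yes; the establishment operates from a mobile unit? no; no documented food-safety management system is in place? no — 1 of 3 hold (need ≥2) → not satisfied.
Under paragraph 12: Class-F Premises (paragraph 5)? yes; and not a Class-K Premises (paragraph 10)? yes. So the establishment is a Designated Outlet.
Under paragraph 9: the premises are not registered with the local authority? yes; and the water supply is from an approved source? yes; and the establishment supplies food directly to the final consumer? yes. So the establishment is a Protected Operation.
Under paragraph 4: Protected Operation (paragraph 9)? yes; and the premises are registered with the local authority? no. So the establishment is not a Controlled Outlet.
Under paragraph 11: the operator has completed certified hygiene training? yes; and the premises are not registered with the local authority? yes. So the establishment is a Standard Kitchen.
Under paragraph 13: Designated Outlet (paragraph 12)? yes; Controlled Outlet (paragraph 4)? no; Standard Kitchen (paragraph 11)? yes — 2 of 3 hold (need ≥2) → satisfied.

Yes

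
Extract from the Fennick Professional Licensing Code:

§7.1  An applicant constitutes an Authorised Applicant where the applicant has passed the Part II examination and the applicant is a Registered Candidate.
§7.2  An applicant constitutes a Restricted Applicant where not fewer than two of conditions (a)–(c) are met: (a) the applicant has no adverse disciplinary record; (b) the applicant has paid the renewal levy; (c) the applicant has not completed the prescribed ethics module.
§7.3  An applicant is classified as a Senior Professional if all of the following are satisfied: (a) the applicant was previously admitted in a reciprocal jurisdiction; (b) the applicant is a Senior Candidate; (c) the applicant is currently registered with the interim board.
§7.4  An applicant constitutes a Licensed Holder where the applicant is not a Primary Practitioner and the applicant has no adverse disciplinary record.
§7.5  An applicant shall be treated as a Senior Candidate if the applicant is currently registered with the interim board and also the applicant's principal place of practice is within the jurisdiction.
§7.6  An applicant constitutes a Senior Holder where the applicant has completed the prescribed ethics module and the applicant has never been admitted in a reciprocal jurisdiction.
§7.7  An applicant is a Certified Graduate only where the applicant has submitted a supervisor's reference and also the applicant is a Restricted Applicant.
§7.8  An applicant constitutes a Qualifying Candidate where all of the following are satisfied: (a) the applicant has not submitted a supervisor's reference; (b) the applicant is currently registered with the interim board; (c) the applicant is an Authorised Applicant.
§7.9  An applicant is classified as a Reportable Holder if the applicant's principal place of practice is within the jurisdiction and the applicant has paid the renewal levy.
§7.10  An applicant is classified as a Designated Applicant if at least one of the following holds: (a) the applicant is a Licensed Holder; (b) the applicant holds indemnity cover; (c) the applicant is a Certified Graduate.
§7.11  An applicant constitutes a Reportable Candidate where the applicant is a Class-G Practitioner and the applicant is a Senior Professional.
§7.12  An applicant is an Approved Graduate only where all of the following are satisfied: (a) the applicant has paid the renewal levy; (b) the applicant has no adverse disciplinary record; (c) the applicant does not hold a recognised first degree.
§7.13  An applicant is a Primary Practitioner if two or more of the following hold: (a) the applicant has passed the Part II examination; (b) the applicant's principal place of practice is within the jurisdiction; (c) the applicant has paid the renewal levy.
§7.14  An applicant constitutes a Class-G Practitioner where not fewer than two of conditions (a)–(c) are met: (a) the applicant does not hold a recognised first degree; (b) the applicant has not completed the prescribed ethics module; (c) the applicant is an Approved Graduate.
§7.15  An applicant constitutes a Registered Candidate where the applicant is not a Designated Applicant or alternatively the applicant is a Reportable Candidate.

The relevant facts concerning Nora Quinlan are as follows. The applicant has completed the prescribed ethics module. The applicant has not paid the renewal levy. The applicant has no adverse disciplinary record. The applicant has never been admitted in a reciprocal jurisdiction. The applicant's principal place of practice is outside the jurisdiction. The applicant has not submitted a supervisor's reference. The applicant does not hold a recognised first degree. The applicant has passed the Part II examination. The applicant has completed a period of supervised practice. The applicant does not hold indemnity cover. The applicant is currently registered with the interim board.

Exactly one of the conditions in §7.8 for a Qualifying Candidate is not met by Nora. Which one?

§7.13 — Primary Practitioner: the applicant has passed the Part II examination? yes; the applicant's principal place of practice is within the jurisdiction? no; the applicant has paid the renewal levy? no — 1 of 3 hold (need ≥2) → not satisfied.
§7.4 — Licensed Holder: [not a Primary Practitioner (§7.13)? yes] AND [the applicant has no adverse disciplinary record? yes] → satisfied.
§7.2 — Restricted Applicant: the applicant has no adverse disciplinary record? yes; the applicant has paid the renewal levy? no; the applicant has not completed the prescribed ethics module? no — 1 of 3 hold (need ≥2) → not satisfied.
§7.7 — Certified Graduate: [the applicant has submitted a supervisor's reference? no] AND [Restricted Applicant (§7.2)? no] → not satisfied.
§7.10 — Designated Applicant: [Licensed Holder (§7.4)? yes] OR [the applicant holds indemnity cover? no] OR [Certified Graduate (§7.7)? no] → satisfied.
§7.12 — Approved Graduate: [the applicant has paid the renewal levy? no] AND [the applicant has no adverse disciplinary record? yes] AND [the applicant does not hold a recognised first degree? yes] → not satisfied.
§7.14 — Class-G Practitioner: the applicant does not hold a recognised first degree? yes; the applicant has not completed the prescribed ethics module? no; Approved Graduate (§7.12)? no — 1 of 3 hold (need ≥2) → not satisfied.
§7.5 — Senior Candidate: [the applicant is currently registered with the interim board? yes] AND [the applicant's principal place of practice is within the jurisdiction? no] → not satisfied.
§7.3 — Senior Professional: [the applicant was previously admitted in a reciprocal jurisdiction? no] AND [Senior Candidate (§7.5)? no] AND [the applicant is currently registered with the interim board? yes] → not satisfied.
§7.11 — Reportable Candidate: [Class-G Practitioner (§7.14)? no] AND [Senior Professional (§7.3)? no] → not satisfied.
§7.15 — Registered Candidate: [not a Designated Applicant (§7.10)? no] OR [Reportable Candidate (§7.11)? no] → not satisfied.
§7.1 — Authorised Applicant: [the applicant has passed the Part II examination? yes] AND [Registered Candidate (§7.15)? no] → not satisfied.
§7.8 — Qualifying Candidate: [the applicant has not submitted a supervisor's reference? yes] AND [the applicant is currently registered with the interim board? yes] AND [Authorised Applicant (§7.1)? no] → not satisfied.

Authorised Applicant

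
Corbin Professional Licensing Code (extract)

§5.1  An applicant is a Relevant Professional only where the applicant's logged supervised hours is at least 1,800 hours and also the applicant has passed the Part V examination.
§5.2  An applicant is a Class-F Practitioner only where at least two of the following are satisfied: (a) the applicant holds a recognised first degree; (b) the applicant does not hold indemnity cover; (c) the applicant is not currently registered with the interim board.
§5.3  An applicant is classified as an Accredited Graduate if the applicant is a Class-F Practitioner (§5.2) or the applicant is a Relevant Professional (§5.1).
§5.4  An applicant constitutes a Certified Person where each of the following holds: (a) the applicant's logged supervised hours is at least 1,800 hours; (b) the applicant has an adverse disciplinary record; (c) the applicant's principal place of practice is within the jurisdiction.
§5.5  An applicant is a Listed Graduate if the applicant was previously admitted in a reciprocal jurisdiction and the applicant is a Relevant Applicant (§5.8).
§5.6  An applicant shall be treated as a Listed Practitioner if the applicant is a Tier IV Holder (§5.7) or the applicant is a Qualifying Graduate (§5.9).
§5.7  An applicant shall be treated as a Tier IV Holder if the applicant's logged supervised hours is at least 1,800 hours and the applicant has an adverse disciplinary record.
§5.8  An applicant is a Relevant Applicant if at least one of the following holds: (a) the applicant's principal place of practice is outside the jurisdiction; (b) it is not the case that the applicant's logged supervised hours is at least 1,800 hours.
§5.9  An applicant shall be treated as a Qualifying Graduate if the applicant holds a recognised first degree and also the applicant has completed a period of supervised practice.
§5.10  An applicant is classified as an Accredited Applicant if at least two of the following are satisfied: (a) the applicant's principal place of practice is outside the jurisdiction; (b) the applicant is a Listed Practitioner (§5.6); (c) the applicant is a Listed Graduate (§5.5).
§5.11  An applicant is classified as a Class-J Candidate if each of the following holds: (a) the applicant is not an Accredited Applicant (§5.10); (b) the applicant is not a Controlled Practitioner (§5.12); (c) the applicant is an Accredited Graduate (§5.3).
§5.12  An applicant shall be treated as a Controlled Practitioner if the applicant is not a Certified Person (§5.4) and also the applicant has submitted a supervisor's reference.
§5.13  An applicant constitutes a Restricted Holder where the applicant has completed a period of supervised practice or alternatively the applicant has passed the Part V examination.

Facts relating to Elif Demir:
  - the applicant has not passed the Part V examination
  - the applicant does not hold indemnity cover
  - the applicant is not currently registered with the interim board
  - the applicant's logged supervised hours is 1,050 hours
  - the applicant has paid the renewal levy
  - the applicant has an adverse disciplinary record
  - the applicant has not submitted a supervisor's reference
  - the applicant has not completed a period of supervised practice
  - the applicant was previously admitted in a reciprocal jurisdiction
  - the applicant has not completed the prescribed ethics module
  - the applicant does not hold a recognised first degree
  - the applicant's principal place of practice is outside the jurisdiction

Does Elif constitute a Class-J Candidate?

§5.7 — Tier IV Holder: [applicant's logged supervised hours: 1,050 hours ≥ 1,800 hours? no] AND [the applicant has an adverse disciplinary record? yes] → not satisfied.
§5.9 — Qualifying Graduate: [the applicant holds a recognised first degree? no] AND [the applicant has completed a period of supervised practice? no] → not satisfied.
§5.6 — Listed Practitioner: [Tier IV Holder (§5.7)? no] OR [Qualifying Graduate (§5.9)? no] → not satisfied.
§5.8 — Relevant Applicant: [the applicant's principal place of practice is outside the jurisdiction? yes] OR [applicant's logged supervised hours: 1,050 hours ≥ 1,800 hours? no, so negated condition yes] → satisfied.
§5.5 — Listed Graduate: [the applicant was previously admitted in a reciprocal jurisdiction? yes] AND [Relevant Applicant (§5.8)? yes] → satisfied.
§5.10 — Accredited Applicant: the applicant's principal place of practice is outside the jurisdiction? yes; Listed Practitioner (§5.6)? no; Listed Graduate (§5.5)? yes — 2 of 3 hold (need ≥2) → satisfied.
§5.4 — Certified Person: [applicant's logged supervised hours: 1,050 hours ≥ 1,800 hours? no] AND [the applicant has an adverse disciplinary record? yes] AND [the applicant's principal place of practice is within the jurisdiction? no] → not satisfied.
§5.12 — Controlled Practitioner: [not a Certified Person (§5.4)? yes] AND [the applicant has submitted a supervisor's reference? no] → not satisfied.
§5.2 — Class-F Practitioner: the applicant holds a recognised first degree? no; the applicant does not hold indemnity cover? yes; the applicant is not currently registered with the interim board? yes — 2 of 3 hold (need ≥2) → satisfied.
§5.1 — Relevant Professional: [applicant's logged supervised hours: 1,050 hours ≥ 1,800 hours? no] AND [the applicant has passed the Part V examination? no] → not satisfied.
§5.3 — Accredited Graduate: [Class-F Practitioner (§5.2)? yes] OR [Relevant Professional (§5.1)? no] → satisfied.
§5.11 — Class-J Candidate: [not an Accredited Applicant (§5.10)? no] AND [not a Controlled Practitioner (§5.12)? yes] AND [Accredited Graduate (§5.3)? yes] → not satisfied.

No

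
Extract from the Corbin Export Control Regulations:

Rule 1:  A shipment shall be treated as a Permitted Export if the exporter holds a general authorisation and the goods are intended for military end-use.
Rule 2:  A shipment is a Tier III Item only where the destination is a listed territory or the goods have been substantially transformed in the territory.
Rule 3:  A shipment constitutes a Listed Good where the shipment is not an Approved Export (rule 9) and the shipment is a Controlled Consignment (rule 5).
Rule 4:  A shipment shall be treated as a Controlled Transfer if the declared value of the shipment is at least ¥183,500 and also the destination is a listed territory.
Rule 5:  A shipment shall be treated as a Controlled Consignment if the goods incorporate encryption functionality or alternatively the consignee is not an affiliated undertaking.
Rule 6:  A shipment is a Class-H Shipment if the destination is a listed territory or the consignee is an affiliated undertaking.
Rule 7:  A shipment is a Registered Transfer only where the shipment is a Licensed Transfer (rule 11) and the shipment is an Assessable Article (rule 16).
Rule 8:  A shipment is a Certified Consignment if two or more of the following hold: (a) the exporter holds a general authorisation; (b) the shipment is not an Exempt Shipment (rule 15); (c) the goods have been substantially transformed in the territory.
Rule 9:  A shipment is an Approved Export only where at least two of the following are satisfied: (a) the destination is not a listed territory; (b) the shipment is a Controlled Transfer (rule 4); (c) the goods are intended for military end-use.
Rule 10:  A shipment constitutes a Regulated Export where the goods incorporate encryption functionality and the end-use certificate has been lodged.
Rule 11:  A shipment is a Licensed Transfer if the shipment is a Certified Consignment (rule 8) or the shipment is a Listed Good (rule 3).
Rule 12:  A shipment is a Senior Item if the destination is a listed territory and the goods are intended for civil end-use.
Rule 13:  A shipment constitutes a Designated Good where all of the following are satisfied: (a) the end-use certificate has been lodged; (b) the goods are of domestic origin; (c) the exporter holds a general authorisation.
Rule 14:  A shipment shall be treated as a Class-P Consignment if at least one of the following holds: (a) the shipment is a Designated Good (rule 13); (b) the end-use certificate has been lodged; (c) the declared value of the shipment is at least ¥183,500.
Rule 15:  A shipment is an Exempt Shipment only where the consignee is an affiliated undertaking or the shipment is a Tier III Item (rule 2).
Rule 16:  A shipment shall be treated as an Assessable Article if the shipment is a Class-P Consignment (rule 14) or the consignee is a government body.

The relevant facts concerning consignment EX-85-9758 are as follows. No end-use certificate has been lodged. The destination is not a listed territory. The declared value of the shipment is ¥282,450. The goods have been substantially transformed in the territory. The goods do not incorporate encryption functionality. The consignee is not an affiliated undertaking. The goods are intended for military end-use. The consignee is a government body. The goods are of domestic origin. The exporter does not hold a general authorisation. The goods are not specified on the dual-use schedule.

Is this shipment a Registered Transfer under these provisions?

rule 2 — Tier III Item: [the destination is a listed territory? no] OR [the goods have been substantially transformed in the territory? yes] → satisfied.
rule 15 — Exempt Shipment: [the consignee is an affiliated undertaking? no] OR [Tier III Item (rule 2)? yes] → satisfied.
rule 8 — Certified Consignment: the exporter holds a general authorisation? no; not an Exempt Shipment (rule 15)? no; the goods have been substantially transformed in the territory? yes — 1 of 3 hold (need ≥2) → not satisfied.
rule 4 — Controlled Transfer: [declared value of the shipment: ¥282,450 ≥ ¥183,500? yes] AND [the destination is a listed territory? no] → not satisfied.
rule 9 — Approved Export: the destination is not a listed territory? yes; Controlled Transfer (rule 4)? no; the goods are intended for military end-use? yes — 2 of 3 hold (need ≥2) → satisfied.
rule 5 — Controlled Consignment: [the goods incorporate encryption functionality? no] OR [the consignee is not an affiliated undertaking? yes] → satisfied.
rule 3 — Listed Good: [not an Approved Export (rule 9)? no] AND [Controlled Consignment (rule 5)? yes] → not satisfied.
rule 11 — Licensed Transfer: [Certified Consignment (rule 8)? no] OR [Listed Good (rule 3)? no] → not satisfied.
rule 13 — Designated Good: [the end-use certificate has been lodged? no] AND [the goods are of domestic origin? yes] AND [the exporter holds a general authorisation? no] → not satisfied.
rule 14 — Class-P Consignment: [Designated Good (rule 13)? no] OR [the end-use certificate has been lodged? no] OR [declared value of the shipment: ¥282,450 ≥ ¥183,500? yes] → satisfied.
rule 16 — Assessable Article: [Class-P Consignment (rule 14)? yes] OR [the consignee is a government body? yes] → satisfied.
rule 7 — Registered Transfer: [Licensed Transfer (rule 11)? no] AND [Assessable Article (rule 16)? yes] → not satisfied.

No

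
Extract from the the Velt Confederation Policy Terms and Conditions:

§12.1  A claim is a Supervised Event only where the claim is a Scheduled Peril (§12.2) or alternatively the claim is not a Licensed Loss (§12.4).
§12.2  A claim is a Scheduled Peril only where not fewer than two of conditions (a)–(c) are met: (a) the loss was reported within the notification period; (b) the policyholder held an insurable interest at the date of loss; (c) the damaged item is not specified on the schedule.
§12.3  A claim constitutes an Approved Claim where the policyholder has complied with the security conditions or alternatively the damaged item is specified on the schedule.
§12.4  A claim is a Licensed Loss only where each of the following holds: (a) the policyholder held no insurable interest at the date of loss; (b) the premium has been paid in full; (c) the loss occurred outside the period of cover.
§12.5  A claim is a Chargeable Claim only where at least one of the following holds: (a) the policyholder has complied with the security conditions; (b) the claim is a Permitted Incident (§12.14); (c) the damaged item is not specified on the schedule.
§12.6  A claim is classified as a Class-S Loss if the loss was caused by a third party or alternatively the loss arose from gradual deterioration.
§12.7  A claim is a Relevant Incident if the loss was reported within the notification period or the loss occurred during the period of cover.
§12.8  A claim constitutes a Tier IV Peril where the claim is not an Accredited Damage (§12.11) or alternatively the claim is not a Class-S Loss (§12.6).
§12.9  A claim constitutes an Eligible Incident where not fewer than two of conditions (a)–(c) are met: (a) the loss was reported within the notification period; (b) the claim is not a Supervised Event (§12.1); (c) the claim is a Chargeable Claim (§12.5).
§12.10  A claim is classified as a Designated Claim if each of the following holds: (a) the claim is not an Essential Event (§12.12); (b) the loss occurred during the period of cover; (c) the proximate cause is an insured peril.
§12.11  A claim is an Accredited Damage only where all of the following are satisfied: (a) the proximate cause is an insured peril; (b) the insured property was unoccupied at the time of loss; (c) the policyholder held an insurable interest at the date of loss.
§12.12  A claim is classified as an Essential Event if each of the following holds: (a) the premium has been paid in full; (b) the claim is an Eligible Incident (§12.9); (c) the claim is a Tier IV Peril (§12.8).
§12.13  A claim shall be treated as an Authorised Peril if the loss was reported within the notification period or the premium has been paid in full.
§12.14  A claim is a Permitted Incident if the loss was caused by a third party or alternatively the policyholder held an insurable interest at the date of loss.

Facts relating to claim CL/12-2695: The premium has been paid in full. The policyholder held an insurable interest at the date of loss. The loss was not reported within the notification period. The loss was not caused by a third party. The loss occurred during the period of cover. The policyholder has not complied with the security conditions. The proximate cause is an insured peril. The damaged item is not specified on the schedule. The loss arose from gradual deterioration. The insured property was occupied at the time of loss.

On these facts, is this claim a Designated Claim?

Yes

§12.2 — Scheduled Peril: the loss was reported within the notification period? no; the policyholder held an insurable interest at the date of loss? yes; the damaged item is not specified on the schedule? yes — 2 of 3 hold (need ≥2) → satisfied.
§12.4 — Licensed Loss: [the policyholder held no insurable interest at the date of loss? no] AND [the premium has been paid in full? yes] AND [the loss occurred outside the period of cover? no] → not satisfied.
§12.1 — Supervised Event: [Scheduled Peril (§12.2)? yes] OR [not a Licensed Loss (§12.4)? yes] → satisfied.
§12.14 — Permitted Incident: [the loss was caused by a third party? no] OR [the policyholder held an insurable interest at the date of loss? yes] → satisfied.
§12.5 — Chargeable Claim: [the policyholder has complied with the security conditions? no] OR [Permitted Incident (§12.14)? yes] OR [the damaged item is not specified on the schedule? yes] → satisfied.
§12.9 — Eligible Incident: the loss was reported within the notification period? no; not a Supervised Event (§12.1)? no; Chargeable Claim (§12.5)? yes — 1 of 3 hold (need ≥2) → not satisfied.
§12.11 — Accredited Damage: [the proximate cause is an insured peril? yes] AND [the insured property was unoccupied at the time of loss? no] AND [the policyholder held an insurable interest at the date of loss? yes] → not satisfied.
§12.6 — Class-S Loss: [the loss was caused by a third party? no] OR [the loss arose from gradual deterioration? yes] → satisfied.
§12.8 — Tier IV Peril: [not an Accredited Damage (§12.11)? yes] OR [not a Class-S Loss (§12.6)? no] → satisfied.
§12.12 — Essential Event: [the premium has been paid in full? yes] AND [Eligible Incident (§12.9)? no] AND [Tier IV Peril (§12.8)? yes] → not satisfied.
§12.10 — Designated Claim: [not an Essential Event (§12.12)? yes] AND [the loss occurred during the period of cover? yes] AND [the proximate cause is an insured peril? yes] → satisfied.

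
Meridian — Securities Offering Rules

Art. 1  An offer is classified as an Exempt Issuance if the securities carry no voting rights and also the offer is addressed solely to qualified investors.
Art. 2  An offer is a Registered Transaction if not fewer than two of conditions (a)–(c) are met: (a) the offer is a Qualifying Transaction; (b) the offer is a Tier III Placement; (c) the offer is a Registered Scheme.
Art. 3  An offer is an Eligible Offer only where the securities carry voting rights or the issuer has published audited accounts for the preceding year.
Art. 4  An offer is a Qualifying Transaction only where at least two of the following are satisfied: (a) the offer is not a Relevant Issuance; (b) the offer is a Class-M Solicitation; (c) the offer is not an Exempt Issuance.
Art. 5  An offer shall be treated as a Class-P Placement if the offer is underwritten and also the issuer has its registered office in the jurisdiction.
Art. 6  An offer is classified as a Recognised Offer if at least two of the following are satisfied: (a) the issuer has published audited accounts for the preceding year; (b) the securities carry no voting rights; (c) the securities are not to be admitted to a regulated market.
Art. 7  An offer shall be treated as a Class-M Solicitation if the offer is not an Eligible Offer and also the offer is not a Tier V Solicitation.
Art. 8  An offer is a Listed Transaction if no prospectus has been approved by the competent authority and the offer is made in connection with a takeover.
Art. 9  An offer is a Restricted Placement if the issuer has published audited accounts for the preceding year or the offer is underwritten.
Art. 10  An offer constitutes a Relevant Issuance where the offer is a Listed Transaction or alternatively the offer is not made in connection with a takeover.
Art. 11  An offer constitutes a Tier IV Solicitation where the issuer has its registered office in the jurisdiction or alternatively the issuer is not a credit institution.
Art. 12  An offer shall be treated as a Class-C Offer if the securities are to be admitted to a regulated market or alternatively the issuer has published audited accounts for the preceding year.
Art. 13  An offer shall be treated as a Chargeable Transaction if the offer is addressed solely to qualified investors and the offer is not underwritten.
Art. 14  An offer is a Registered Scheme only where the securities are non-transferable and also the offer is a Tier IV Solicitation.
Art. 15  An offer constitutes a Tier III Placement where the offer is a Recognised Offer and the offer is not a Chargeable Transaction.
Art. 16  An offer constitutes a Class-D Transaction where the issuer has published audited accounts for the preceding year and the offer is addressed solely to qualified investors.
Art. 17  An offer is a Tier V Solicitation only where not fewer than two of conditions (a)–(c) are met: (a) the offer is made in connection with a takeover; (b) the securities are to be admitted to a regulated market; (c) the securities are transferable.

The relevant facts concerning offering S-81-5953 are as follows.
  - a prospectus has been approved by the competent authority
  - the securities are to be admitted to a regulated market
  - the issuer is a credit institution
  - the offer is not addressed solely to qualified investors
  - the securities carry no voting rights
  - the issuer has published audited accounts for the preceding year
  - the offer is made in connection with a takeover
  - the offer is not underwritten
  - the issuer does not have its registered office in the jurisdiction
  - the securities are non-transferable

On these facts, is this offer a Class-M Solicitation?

No

Under article 3: the securities carry voting rights? no; or the issuer has published audited accounts for the preceding year? yes. So the offer is an Eligible Offer.
Under article 17: the offer is made in connection with a takeover? yes; the securities are to be admitted to a regulated market? yes; the securities are transferable? no — 2 of 3 hold (need ≥2) → satisfied.
Under article 7: not an Eligible Offer (article 3)? no; and not a Tier V Solicitation (article 17)? no. So the offer is not a Class-M Solicitation.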